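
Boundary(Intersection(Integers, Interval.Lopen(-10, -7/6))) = Range(-9, -1, 1)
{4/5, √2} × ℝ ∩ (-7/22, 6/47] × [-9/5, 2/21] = ∅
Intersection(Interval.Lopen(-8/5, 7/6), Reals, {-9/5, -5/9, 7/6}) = {-5/9, 7/6}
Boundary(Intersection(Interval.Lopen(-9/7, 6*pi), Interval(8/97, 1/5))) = {8/97, 1/5}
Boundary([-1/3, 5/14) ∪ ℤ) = {-1/3, 5/14} ∪ (ℤ \ (-1/3, 5/14))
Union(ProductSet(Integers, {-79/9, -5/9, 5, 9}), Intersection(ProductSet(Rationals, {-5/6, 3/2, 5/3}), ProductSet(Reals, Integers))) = ProductSet(Integers, {-79/9, -5/9, 5, 9})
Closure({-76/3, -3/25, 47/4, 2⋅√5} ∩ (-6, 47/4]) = {-3/25, 47/4, 2⋅√5}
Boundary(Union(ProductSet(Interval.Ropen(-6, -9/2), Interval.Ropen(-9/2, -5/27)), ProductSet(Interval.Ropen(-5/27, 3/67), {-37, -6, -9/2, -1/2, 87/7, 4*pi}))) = Union(ProductSet({-6, -9/2}, Interval(-9/2, -5/27)), ProductSet(Interval(-6, -9/2), {-9/2, -5/27}), ProductSet(Interval(-5/27, 3/67), {-37, -6, -9/2, -1/2, 87/7, 4*pi}))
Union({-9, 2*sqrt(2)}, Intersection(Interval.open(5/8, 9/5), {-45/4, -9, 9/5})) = {-9, 2*sqrt(2)}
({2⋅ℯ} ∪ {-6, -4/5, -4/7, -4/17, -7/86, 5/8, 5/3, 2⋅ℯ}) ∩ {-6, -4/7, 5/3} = {-6, -4/7, 5/3}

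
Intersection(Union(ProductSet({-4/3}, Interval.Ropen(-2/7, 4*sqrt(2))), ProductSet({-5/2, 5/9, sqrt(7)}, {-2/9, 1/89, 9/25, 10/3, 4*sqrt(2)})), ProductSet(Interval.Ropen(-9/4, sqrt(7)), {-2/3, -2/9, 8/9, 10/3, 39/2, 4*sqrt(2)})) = Union(ProductSet({-4/3}, {-2/9, 8/9, 10/3}), ProductSet({5/9}, {-2/9, 10/3, 4*sqrt(2)}))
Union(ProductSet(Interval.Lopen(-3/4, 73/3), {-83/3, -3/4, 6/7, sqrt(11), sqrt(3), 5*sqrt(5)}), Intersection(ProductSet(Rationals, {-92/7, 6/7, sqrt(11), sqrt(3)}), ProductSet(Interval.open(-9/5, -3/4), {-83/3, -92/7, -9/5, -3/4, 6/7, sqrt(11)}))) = Union(ProductSet(Intersection(Interval.open(-9/5, -3/4), Rationals), {-92/7, 6/7, sqrt(11)}), ProductSet(Interval.Lopen(-3/4, 73/3), {-83/3, -3/4, 6/7, sqrt(11), sqrt(3), 5*sqrt(5)}))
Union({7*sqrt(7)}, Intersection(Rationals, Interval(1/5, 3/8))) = Union({7*sqrt(7)}, Intersection(Interval(1/5, 3/8), Rationals))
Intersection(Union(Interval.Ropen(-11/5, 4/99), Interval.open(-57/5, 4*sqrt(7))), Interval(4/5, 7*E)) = Interval.Ropen(4/5, 4*sqrt(7))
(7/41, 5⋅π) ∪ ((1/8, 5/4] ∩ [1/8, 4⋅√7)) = (1/8, 5⋅π)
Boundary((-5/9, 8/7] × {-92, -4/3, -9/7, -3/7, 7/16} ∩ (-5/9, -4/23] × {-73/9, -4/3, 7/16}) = [-5/9, -4/23] × {-4/3, 7/16}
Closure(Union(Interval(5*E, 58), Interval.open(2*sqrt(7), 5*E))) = Interval(2*sqrt(7), 58)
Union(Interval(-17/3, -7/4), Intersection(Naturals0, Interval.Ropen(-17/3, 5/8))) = Union(Interval(-17/3, -7/4), Range(0, 1, 1))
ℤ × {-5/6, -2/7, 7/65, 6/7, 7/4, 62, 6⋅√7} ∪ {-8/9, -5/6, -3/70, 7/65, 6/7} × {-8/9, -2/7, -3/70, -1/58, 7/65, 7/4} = ({-8/9, -5/6, -3/70, 7/65, 6/7} × {-8/9, -2/7, -3/70, -1/58, 7/65, 7/4}) ∪ (ℤ × {-5/6, -2/7, 7/65, 6/7, 7/4, 62, 6⋅√7})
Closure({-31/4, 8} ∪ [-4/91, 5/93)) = {-31/4, 8} ∪ [-4/91, 5/93]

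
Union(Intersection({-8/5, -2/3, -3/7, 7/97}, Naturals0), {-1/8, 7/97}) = {-1/8, 7/97}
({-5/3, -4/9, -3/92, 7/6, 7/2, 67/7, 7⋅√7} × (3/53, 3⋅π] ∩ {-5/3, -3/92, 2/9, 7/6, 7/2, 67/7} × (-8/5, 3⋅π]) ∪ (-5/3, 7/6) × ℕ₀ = ((-5/3, 7/6) × ℕ₀) ∪ ({-5/3, -3/92, 7/6, 7/2, 67/7} × (3/53, 3⋅π])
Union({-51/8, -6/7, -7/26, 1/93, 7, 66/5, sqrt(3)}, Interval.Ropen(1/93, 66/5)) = Union({-51/8, -6/7, -7/26}, Interval(1/93, 66/5))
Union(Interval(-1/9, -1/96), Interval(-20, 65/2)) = Interval(-20, 65/2)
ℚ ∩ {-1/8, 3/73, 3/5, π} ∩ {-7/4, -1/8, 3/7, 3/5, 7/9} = {-1/8, 3/5}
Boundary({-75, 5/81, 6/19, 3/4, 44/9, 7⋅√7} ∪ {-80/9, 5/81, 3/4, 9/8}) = {-75, -80/9, 5/81, 6/19, 3/4, 9/8, 44/9, 7⋅√7}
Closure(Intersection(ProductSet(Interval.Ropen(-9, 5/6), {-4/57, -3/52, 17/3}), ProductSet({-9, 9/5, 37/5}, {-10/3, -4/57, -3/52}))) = ProductSet({-9}, {-4/57, -3/52})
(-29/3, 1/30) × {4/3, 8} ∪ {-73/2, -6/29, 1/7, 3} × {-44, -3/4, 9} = ((-29/3, 1/30) × {4/3, 8}) ∪ ({-73/2, -6/29, 1/7, 3} × {-44, -3/4, 9})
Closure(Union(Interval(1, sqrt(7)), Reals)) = Interval(-oo, oo)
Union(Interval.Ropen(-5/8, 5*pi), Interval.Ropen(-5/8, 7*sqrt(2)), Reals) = Interval(-oo, oo)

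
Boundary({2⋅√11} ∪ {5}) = {5, 2⋅√11}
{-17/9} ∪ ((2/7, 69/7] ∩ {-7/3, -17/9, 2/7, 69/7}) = {-17/9, 69/7}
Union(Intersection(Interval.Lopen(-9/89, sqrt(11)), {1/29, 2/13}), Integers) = Union({1/29, 2/13}, Integers)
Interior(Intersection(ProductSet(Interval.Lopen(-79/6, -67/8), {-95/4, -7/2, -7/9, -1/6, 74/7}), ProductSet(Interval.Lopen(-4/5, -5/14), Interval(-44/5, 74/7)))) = EmptySet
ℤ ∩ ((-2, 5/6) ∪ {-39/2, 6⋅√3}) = {-1, 0}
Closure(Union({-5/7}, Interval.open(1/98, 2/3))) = Union({-5/7}, Interval(1/98, 2/3))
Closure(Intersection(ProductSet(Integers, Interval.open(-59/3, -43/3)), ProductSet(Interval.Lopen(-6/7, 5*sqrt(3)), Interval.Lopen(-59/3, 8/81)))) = ProductSet(Range(0, 9, 1), Interval(-59/3, -43/3))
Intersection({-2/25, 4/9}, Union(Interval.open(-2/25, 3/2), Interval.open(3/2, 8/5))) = {4/9}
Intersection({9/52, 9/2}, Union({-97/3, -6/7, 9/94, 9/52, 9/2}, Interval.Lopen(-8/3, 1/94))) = {9/52, 9/2}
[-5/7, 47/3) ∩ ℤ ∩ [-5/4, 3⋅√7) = {0, 1, …, 7}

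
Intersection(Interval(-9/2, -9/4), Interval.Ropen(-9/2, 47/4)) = Interval(-9/2, -9/4)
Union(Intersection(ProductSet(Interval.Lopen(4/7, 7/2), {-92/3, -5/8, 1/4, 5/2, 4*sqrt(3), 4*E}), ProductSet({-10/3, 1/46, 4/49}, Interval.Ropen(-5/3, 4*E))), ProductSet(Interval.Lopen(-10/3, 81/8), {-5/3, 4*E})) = ProductSet(Interval.Lopen(-10/3, 81/8), {-5/3, 4*E})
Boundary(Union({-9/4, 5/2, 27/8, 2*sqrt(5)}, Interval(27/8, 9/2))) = {-9/4, 5/2, 27/8, 9/2}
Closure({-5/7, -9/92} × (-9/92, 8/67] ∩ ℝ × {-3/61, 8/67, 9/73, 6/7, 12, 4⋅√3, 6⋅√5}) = {-5/7, -9/92} × {-3/61, 8/67}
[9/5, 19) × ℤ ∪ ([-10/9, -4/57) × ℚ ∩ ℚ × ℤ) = ([9/5, 19) ∪ (ℚ ∩ [-10/9, -4/57))) × ℤ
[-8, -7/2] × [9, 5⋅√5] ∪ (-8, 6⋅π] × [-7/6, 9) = ((-8, 6⋅π] × [-7/6, 9)) ∪ ([-8, -7/2] × [9, 5⋅√5])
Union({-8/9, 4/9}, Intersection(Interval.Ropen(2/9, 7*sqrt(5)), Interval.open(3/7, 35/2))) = Union({-8/9}, Interval.open(3/7, 7*sqrt(5)))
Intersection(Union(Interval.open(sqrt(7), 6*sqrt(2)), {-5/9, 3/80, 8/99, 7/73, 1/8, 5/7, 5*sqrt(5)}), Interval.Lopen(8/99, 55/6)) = Union({7/73, 1/8, 5/7}, Interval.open(sqrt(7), 6*sqrt(2)))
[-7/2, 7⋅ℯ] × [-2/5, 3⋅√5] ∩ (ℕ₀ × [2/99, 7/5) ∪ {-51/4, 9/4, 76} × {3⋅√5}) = ({9/4} × {3⋅√5}) ∪ ({0, 1, …, 19} × [2/99, 7/5))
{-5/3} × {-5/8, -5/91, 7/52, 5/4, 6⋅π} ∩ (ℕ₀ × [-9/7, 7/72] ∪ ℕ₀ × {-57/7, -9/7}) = ∅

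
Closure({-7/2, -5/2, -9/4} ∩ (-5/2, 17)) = {-9/4}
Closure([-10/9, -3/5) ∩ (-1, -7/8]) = [-1, -7/8]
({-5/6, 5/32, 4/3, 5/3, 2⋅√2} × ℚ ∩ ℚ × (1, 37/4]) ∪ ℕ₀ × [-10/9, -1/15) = (ℕ₀ × [-10/9, -1/15)) ∪ ({-5/6, 5/32, 4/3, 5/3} × (ℚ ∩ (1, 37/4]))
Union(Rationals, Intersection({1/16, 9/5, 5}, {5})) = Rationals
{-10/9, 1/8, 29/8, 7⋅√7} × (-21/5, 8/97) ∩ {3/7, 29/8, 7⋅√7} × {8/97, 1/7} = ∅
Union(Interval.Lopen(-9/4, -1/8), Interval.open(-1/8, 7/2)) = Interval.open(-9/4, 7/2)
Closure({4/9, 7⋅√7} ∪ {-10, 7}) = {-10, 4/9, 7, 7⋅√7}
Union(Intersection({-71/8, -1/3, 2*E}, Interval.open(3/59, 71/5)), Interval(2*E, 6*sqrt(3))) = Interval(2*E, 6*sqrt(3))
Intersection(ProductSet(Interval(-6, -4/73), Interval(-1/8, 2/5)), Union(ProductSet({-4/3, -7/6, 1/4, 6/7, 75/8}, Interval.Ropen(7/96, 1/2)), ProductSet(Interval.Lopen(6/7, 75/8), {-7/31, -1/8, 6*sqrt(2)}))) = ProductSet({-4/3, -7/6}, Interval(7/96, 2/5))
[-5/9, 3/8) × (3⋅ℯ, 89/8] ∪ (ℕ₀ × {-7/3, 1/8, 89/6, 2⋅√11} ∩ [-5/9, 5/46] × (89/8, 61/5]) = [-5/9, 3/8) × (3⋅ℯ, 89/8]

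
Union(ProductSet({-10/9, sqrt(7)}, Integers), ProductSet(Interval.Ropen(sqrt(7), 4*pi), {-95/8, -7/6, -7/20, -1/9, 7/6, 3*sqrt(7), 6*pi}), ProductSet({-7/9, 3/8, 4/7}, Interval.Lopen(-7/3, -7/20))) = Union(ProductSet({-10/9, sqrt(7)}, Integers), ProductSet({-7/9, 3/8, 4/7}, Interval.Lopen(-7/3, -7/20)), ProductSet(Interval.Ropen(sqrt(7), 4*pi), {-95/8, -7/6, -7/20, -1/9, 7/6, 3*sqrt(7), 6*pi}))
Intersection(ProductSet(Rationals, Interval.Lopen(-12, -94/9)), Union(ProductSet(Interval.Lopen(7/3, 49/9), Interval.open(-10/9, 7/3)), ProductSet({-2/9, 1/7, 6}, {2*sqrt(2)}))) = EmptySet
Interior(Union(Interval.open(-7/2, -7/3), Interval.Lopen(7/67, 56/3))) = Union(Interval.open(-7/2, -7/3), Interval.open(7/67, 56/3))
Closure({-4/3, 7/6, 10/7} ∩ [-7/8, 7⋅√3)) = {7/6, 10/7}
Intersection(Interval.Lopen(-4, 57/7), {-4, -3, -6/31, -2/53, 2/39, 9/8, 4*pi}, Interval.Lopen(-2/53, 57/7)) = {2/39, 9/8}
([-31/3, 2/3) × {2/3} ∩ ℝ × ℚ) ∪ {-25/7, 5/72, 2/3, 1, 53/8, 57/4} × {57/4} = ([-31/3, 2/3) × {2/3}) ∪ ({-25/7, 5/72, 2/3, 1, 53/8, 57/4} × {57/4})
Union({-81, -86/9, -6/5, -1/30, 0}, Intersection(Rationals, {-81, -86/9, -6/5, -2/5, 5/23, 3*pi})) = {-81, -86/9, -6/5, -2/5, -1/30, 0, 5/23}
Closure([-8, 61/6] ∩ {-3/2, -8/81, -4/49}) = {-3/2, -8/81, -4/49}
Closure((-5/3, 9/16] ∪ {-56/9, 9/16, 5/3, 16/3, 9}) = {-56/9, 5/3, 16/3, 9} ∪ [-5/3, 9/16]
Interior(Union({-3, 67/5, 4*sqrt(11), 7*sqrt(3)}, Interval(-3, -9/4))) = Interval.open(-3, -9/4)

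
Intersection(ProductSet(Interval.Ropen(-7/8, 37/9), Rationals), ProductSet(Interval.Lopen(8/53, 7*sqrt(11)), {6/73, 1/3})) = ProductSet(Interval.open(8/53, 37/9), {6/73, 1/3})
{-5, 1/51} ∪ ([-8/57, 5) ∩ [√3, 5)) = {-5, 1/51} ∪ [√3, 5)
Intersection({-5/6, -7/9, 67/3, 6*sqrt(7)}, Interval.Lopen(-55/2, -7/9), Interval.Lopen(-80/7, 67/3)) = {-5/6, -7/9}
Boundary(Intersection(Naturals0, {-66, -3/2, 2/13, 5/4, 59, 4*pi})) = {59}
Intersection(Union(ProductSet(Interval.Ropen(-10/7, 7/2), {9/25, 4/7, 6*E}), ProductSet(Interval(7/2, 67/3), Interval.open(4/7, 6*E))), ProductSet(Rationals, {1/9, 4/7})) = ProductSet(Intersection(Interval.Ropen(-10/7, 7/2), Rationals), {4/7})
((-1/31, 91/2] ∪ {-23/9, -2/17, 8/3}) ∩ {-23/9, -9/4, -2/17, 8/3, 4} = {-23/9, -2/17, 8/3, 4}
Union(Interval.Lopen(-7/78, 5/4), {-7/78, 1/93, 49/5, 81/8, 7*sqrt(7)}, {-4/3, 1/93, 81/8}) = Union({-4/3, 49/5, 81/8, 7*sqrt(7)}, Interval(-7/78, 5/4))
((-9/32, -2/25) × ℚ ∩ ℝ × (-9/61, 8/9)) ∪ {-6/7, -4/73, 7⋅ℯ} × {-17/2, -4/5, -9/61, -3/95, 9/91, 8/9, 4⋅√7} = ((-9/32, -2/25) × (ℚ ∩ (-9/61, 8/9))) ∪ ({-6/7, -4/73, 7⋅ℯ} × {-17/2, -4/5, -9/61, -3/95, 9/91, 8/9, 4⋅√7})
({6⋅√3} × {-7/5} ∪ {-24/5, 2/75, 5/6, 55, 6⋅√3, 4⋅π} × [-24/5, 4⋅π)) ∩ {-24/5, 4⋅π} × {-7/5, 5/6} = {-24/5, 4⋅π} × {-7/5, 5/6}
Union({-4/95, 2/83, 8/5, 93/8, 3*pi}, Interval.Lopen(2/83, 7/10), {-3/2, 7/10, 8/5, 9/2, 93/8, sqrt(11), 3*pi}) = Union({-3/2, -4/95, 8/5, 9/2, 93/8, sqrt(11), 3*pi}, Interval(2/83, 7/10))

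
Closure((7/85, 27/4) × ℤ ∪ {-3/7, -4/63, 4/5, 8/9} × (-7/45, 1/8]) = ([7/85, 27/4] × ℤ) ∪ ({-3/7, -4/63, 4/5, 8/9} × [-7/45, 1/8])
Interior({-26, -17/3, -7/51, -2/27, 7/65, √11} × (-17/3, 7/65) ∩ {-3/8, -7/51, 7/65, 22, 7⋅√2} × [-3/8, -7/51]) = ∅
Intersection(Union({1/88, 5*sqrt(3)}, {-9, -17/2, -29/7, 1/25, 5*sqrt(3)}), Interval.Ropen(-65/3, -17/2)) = {-9}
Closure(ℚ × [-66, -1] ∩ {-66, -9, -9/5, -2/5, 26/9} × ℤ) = {-66, -9, -9/5, -2/5, 26/9} × {-66, -65, …, -1}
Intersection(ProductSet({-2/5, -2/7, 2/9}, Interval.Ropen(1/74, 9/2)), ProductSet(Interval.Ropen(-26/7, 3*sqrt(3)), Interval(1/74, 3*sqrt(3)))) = ProductSet({-2/5, -2/7, 2/9}, Interval.Ropen(1/74, 9/2))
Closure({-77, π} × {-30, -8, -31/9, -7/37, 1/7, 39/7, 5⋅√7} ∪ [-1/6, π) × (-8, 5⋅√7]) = ({-1/6, π} × [-8, 5⋅√7]) ∪ ([-1/6, π] × {-8, 5⋅√7}) ∪ ([-1/6, π) × (-8, 5⋅√7]) ∪ ({-77, π} × {-30, -8, -31/9, -7/37, 1/7, 39/7, 5⋅√7})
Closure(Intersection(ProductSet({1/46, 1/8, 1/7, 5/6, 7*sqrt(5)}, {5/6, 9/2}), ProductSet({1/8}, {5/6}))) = ProductSet({1/8}, {5/6})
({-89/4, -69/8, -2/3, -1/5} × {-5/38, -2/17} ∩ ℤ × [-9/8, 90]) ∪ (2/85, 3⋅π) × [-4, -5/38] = (2/85, 3⋅π) × [-4, -5/38]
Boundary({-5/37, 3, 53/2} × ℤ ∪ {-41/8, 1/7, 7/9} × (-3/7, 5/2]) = ({-5/37, 3, 53/2} × ℤ) ∪ ({-41/8, 1/7, 7/9} × [-3/7, 5/2])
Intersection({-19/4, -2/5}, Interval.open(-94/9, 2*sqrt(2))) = {-19/4, -2/5}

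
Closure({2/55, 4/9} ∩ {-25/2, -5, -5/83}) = ∅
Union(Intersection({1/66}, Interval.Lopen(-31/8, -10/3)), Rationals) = Rationals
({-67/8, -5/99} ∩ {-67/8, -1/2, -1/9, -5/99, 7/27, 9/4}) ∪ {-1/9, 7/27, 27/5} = {-67/8, -1/9, -5/99, 7/27, 27/5}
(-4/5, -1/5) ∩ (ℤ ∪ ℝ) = (-4/5, -1/5)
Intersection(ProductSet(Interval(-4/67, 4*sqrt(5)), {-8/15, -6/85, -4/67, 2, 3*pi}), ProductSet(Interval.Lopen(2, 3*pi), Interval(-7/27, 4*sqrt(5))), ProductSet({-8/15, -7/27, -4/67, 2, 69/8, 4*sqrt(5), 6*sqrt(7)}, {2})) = ProductSet({69/8, 4*sqrt(5)}, {2})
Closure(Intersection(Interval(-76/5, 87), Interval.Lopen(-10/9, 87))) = Interval(-10/9, 87)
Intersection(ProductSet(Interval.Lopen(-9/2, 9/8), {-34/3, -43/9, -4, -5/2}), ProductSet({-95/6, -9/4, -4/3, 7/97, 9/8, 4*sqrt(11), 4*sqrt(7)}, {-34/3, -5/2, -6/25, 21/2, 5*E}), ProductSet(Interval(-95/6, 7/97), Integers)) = EmptySet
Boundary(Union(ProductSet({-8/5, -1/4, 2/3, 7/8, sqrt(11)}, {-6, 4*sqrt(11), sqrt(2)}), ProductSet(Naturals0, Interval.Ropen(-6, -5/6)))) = Union(ProductSet({-8/5, -1/4, 2/3, 7/8, sqrt(11)}, {-6, 4*sqrt(11), sqrt(2)}), ProductSet(Naturals0, Interval(-6, -5/6)))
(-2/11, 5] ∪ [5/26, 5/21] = (-2/11, 5]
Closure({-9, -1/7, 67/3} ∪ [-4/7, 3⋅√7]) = {-9, 67/3} ∪ [-4/7, 3⋅√7]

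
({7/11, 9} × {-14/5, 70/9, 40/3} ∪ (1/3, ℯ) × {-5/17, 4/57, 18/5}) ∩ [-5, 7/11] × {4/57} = (1/3, 7/11] × {4/57}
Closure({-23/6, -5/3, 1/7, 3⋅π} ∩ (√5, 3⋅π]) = {3⋅π}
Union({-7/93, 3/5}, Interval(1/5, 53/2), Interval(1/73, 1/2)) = Union({-7/93}, Interval(1/73, 53/2))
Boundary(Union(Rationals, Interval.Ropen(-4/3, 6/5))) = Union(Interval(-oo, -4/3), Interval(6/5, oo))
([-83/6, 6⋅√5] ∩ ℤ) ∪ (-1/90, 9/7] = {-13, -12, …, 13} ∪ (-1/90, 9/7]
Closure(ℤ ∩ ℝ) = ℤ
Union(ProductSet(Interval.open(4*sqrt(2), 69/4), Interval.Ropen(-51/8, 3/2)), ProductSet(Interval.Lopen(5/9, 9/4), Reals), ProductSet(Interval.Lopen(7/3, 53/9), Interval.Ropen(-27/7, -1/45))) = Union(ProductSet(Interval.Lopen(5/9, 9/4), Reals), ProductSet(Interval.Lopen(7/3, 53/9), Interval.Ropen(-27/7, -1/45)), ProductSet(Interval.open(4*sqrt(2), 69/4), Interval.Ropen(-51/8, 3/2)))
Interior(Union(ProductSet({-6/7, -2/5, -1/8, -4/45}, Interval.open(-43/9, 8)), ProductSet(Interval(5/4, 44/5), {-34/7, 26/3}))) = EmptySet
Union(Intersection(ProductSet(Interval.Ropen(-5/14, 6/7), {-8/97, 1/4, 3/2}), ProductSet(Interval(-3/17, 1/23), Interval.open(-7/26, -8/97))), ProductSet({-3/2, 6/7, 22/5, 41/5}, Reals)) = ProductSet({-3/2, 6/7, 22/5, 41/5}, Reals)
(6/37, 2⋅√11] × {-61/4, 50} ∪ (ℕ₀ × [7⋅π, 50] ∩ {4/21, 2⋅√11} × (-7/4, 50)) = (6/37, 2⋅√11] × {-61/4, 50}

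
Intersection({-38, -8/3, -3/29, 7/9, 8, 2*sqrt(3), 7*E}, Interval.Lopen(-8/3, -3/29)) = {-3/29}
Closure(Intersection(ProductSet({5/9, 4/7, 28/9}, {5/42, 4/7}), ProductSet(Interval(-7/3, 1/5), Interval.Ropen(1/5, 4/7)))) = EmptySet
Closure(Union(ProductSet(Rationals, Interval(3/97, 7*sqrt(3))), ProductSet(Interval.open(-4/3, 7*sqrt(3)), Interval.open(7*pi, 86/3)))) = Union(ProductSet({-4/3, 7*sqrt(3)}, Interval(7*pi, 86/3)), ProductSet(Interval(-4/3, 7*sqrt(3)), {86/3, 7*pi}), ProductSet(Interval.open(-4/3, 7*sqrt(3)), Interval.open(7*pi, 86/3)), ProductSet(Reals, Interval(3/97, 7*sqrt(3))))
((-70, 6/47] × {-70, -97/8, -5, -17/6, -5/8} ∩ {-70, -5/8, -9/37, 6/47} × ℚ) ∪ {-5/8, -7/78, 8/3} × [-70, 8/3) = ({-5/8, -7/78, 8/3} × [-70, 8/3)) ∪ ({-5/8, -9/37, 6/47} × {-70, -97/8, -5, -17/6, -5/8})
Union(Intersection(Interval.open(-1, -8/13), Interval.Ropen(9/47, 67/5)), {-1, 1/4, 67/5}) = {-1, 1/4, 67/5}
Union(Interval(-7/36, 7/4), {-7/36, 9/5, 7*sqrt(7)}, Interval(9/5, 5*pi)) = Union({7*sqrt(7)}, Interval(-7/36, 7/4), Interval(9/5, 5*pi))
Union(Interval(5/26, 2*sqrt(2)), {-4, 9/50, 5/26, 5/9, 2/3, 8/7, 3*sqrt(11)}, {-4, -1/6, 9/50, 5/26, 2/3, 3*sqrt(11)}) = Union({-4, -1/6, 9/50, 3*sqrt(11)}, Interval(5/26, 2*sqrt(2)))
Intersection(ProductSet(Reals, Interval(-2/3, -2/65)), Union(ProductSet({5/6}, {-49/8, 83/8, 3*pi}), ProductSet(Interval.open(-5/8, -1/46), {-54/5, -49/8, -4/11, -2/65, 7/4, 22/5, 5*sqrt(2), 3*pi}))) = ProductSet(Interval.open(-5/8, -1/46), {-4/11, -2/65})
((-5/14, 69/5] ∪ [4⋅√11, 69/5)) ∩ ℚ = ℚ ∩ (-5/14, 69/5]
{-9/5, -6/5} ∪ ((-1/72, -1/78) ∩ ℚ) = {-9/5, -6/5} ∪ (ℚ ∩ (-1/72, -1/78))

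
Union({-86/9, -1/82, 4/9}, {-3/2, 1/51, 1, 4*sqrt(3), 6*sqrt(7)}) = {-86/9, -3/2, -1/82, 1/51, 4/9, 1, 4*sqrt(3), 6*sqrt(7)}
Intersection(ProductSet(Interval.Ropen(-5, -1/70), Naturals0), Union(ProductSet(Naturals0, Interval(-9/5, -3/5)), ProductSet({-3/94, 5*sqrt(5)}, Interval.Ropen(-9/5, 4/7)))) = ProductSet({-3/94}, Range(0, 1, 1))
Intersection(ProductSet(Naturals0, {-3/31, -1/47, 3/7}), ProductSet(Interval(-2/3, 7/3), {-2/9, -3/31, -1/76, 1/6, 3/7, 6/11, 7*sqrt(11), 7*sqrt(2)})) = ProductSet(Range(0, 3, 1), {-3/31, 3/7})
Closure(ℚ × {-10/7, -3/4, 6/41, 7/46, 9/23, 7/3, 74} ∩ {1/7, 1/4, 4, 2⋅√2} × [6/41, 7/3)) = {1/7, 1/4, 4} × {6/41, 7/46, 9/23}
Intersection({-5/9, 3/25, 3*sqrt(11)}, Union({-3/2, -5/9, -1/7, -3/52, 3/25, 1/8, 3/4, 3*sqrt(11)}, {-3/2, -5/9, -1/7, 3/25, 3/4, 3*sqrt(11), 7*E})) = {-5/9, 3/25, 3*sqrt(11)}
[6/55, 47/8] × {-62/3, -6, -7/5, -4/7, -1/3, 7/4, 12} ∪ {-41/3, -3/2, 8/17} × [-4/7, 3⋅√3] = ({-41/3, -3/2, 8/17} × [-4/7, 3⋅√3]) ∪ ([6/55, 47/8] × {-62/3, -6, -7/5, -4/7, -1/3, 7/4, 12})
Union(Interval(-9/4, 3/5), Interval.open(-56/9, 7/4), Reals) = Interval(-oo, oo)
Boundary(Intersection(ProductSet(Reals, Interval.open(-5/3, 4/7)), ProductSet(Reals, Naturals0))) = ProductSet(Reals, Range(0, 1, 1))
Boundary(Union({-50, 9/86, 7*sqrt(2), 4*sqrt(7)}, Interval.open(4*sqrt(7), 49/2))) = {-50, 9/86, 49/2, 7*sqrt(2), 4*sqrt(7)}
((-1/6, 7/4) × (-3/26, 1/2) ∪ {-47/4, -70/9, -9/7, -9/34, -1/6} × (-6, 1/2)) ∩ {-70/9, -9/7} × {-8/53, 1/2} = {-70/9, -9/7} × {-8/53}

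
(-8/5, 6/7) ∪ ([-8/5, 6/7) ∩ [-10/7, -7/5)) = (-8/5, 6/7)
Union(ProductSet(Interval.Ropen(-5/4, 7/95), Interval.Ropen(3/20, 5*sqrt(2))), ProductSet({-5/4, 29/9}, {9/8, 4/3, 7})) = Union(ProductSet({-5/4, 29/9}, {9/8, 4/3, 7}), ProductSet(Interval.Ropen(-5/4, 7/95), Interval.Ropen(3/20, 5*sqrt(2))))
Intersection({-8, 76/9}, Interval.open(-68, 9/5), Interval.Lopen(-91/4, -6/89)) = {-8}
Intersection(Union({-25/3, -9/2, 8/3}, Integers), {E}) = EmptySet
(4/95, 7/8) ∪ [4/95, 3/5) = [4/95, 7/8)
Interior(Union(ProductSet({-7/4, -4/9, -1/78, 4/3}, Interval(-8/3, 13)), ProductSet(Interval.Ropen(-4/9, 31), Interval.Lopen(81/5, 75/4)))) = ProductSet(Interval.open(-4/9, 31), Interval.open(81/5, 75/4))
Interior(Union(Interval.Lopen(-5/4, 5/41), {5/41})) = Interval.open(-5/4, 5/41)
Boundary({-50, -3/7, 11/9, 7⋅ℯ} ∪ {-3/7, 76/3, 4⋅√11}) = {-50, -3/7, 11/9, 76/3, 4⋅√11, 7⋅ℯ}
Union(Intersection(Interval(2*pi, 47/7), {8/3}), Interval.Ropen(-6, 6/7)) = Interval.Ropen(-6, 6/7)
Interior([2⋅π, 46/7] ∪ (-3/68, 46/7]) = (-3/68, 46/7)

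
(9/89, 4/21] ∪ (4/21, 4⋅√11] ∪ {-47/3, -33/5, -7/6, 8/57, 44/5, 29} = {-47/3, -33/5, -7/6, 29} ∪ (9/89, 4⋅√11]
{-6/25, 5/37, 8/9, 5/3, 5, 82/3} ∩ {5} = {5}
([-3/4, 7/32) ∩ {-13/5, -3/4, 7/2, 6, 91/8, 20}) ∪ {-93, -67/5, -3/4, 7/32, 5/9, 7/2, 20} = {-93, -67/5, -3/4, 7/32, 5/9, 7/2, 20}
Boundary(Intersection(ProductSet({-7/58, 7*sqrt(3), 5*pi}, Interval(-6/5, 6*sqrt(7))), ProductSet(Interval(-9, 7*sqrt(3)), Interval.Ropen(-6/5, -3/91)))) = ProductSet({-7/58, 7*sqrt(3)}, Interval(-6/5, -3/91))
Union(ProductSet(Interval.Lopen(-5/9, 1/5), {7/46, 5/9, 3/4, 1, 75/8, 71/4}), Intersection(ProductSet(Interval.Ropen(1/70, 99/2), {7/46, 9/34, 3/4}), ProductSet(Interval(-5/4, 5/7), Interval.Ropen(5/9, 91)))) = Union(ProductSet(Interval.Lopen(-5/9, 1/5), {7/46, 5/9, 3/4, 1, 75/8, 71/4}), ProductSet(Interval(1/70, 5/7), {3/4}))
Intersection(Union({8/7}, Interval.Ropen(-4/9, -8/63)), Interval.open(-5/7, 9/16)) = Interval.Ropen(-4/9, -8/63)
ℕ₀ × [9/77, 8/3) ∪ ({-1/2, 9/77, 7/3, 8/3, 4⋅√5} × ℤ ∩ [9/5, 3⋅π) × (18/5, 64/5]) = (ℕ₀ × [9/77, 8/3)) ∪ ({7/3, 8/3, 4⋅√5} × {4, 5, …, 12})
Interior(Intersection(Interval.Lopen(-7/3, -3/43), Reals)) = Interval.open(-7/3, -3/43)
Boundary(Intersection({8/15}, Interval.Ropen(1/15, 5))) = {8/15}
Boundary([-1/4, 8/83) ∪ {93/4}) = {-1/4, 8/83, 93/4}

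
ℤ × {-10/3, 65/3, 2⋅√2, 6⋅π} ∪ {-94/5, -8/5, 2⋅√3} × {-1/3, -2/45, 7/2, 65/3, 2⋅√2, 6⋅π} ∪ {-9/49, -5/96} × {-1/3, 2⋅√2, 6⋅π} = (ℤ × {-10/3, 65/3, 2⋅√2, 6⋅π}) ∪ ({-9/49, -5/96} × {-1/3, 2⋅√2, 6⋅π}) ∪ ({-94/5, -8/5, 2⋅√3} × {-1/3, -2/45, 7/2, 65/3, 2⋅√2, 6⋅π})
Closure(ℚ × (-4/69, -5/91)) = ℝ × [-4/69, -5/91]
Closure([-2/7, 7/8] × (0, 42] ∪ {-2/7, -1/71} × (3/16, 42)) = [-2/7, 7/8] × [0, 42]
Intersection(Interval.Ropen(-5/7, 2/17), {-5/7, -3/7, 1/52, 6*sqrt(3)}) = {-5/7, -3/7, 1/52}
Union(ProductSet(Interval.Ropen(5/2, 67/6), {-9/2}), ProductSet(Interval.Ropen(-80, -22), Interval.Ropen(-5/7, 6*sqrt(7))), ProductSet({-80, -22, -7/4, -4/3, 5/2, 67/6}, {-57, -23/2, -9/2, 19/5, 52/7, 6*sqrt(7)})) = Union(ProductSet({-80, -22, -7/4, -4/3, 5/2, 67/6}, {-57, -23/2, -9/2, 19/5, 52/7, 6*sqrt(7)}), ProductSet(Interval.Ropen(-80, -22), Interval.Ropen(-5/7, 6*sqrt(7))), ProductSet(Interval.Ropen(5/2, 67/6), {-9/2}))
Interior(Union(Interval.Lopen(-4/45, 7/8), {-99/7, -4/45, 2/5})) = Interval.open(-4/45, 7/8)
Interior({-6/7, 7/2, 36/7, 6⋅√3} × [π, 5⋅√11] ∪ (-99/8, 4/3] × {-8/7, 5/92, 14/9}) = ∅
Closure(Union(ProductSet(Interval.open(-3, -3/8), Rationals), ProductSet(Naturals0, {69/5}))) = Union(ProductSet(Interval(-3, -3/8), Reals), ProductSet(Naturals0, {69/5}))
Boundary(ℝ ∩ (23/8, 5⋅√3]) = {23/8, 5⋅√3}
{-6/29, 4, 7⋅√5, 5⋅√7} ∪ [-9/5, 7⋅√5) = [-9/5, 7⋅√5]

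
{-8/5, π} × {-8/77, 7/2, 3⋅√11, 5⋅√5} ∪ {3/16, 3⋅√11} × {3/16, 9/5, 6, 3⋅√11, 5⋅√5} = ({-8/5, π} × {-8/77, 7/2, 3⋅√11, 5⋅√5}) ∪ ({3/16, 3⋅√11} × {3/16, 9/5, 6, 3⋅√11, 5⋅√5})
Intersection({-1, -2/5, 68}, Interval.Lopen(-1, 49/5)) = {-2/5}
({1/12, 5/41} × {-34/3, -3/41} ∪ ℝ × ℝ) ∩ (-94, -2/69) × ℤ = (-94, -2/69) × ℤ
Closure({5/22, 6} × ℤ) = {5/22, 6} × ℤ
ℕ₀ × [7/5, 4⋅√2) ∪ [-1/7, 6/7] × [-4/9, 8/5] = ([-1/7, 6/7] × [-4/9, 8/5]) ∪ (ℕ₀ × [7/5, 4⋅√2))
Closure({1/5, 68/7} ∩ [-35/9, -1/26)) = ∅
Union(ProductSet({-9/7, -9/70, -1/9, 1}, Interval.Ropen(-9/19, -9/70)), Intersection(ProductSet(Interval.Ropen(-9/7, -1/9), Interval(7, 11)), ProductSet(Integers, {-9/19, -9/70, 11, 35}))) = Union(ProductSet({-9/7, -9/70, -1/9, 1}, Interval.Ropen(-9/19, -9/70)), ProductSet(Range(-1, 0, 1), {11}))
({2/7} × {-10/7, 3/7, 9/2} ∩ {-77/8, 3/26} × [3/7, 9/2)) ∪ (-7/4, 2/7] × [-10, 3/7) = (-7/4, 2/7] × [-10, 3/7)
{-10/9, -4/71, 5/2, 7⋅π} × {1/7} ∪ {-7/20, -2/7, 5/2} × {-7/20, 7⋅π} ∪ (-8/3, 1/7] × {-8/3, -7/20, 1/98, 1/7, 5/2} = ({-7/20, -2/7, 5/2} × {-7/20, 7⋅π}) ∪ ({-10/9, -4/71, 5/2, 7⋅π} × {1/7}) ∪ ((-8/3, 1/7] × {-8/3, -7/20, 1/98, 1/7, 5/2})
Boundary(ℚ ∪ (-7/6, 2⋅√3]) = (-∞, -7/6] ∪ [2⋅√3, ∞)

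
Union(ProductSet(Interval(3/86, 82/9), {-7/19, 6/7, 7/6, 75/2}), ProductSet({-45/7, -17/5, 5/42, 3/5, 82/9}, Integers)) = Union(ProductSet({-45/7, -17/5, 5/42, 3/5, 82/9}, Integers), ProductSet(Interval(3/86, 82/9), {-7/19, 6/7, 7/6, 75/2}))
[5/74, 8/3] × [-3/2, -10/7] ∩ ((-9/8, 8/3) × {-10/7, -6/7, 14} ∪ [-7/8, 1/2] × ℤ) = [5/74, 8/3) × {-10/7}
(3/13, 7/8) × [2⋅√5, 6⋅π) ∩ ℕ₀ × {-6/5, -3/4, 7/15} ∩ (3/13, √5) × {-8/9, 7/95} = ∅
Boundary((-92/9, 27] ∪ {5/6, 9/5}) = {-92/9, 27}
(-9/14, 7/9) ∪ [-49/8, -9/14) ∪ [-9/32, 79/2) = [-49/8, -9/14) ∪ (-9/14, 79/2)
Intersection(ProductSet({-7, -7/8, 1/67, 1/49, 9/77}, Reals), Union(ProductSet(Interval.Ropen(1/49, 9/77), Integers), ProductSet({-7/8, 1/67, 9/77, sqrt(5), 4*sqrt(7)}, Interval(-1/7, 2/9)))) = Union(ProductSet({1/49}, Integers), ProductSet({-7/8, 1/67, 9/77}, Interval(-1/7, 2/9)))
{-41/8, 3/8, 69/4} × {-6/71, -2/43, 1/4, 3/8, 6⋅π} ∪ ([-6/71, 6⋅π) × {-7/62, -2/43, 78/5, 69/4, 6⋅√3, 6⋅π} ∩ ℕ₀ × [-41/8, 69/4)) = ({-41/8, 3/8, 69/4} × {-6/71, -2/43, 1/4, 3/8, 6⋅π}) ∪ ({0, 1, …, 18} × {-7/62, -2/43, 78/5, 6⋅√3})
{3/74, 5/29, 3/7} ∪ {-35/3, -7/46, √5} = {-35/3, -7/46, 3/74, 5/29, 3/7, √5}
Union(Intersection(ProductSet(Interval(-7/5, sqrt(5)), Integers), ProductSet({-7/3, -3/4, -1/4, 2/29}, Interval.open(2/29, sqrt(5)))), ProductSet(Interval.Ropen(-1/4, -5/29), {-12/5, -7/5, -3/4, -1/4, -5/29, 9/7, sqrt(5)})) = Union(ProductSet({-3/4, -1/4, 2/29}, Range(1, 3, 1)), ProductSet(Interval.Ropen(-1/4, -5/29), {-12/5, -7/5, -3/4, -1/4, -5/29, 9/7, sqrt(5)}))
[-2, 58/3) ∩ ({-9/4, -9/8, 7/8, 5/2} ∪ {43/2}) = {-9/8, 7/8, 5/2}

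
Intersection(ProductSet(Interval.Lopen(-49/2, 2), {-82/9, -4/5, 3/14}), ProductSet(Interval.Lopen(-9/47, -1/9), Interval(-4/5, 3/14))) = ProductSet(Interval.Lopen(-9/47, -1/9), {-4/5, 3/14})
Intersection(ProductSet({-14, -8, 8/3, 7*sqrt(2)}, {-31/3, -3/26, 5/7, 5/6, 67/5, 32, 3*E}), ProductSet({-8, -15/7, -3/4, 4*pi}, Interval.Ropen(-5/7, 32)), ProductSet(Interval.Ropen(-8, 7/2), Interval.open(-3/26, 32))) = ProductSet({-8}, {5/7, 5/6, 67/5, 3*E})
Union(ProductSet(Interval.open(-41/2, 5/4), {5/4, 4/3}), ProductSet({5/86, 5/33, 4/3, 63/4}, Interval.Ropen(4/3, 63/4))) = Union(ProductSet({5/86, 5/33, 4/3, 63/4}, Interval.Ropen(4/3, 63/4)), ProductSet(Interval.open(-41/2, 5/4), {5/4, 4/3}))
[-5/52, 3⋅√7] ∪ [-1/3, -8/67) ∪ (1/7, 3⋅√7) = [-1/3, -8/67) ∪ [-5/52, 3⋅√7]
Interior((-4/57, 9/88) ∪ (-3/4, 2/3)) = (-3/4, 2/3)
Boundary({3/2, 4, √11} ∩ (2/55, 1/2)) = ∅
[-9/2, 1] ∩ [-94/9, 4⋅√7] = [-9/2, 1]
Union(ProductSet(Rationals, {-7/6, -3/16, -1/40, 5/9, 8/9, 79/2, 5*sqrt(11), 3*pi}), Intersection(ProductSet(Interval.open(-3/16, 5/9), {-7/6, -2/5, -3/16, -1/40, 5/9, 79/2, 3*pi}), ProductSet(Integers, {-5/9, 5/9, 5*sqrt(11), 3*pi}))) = ProductSet(Rationals, {-7/6, -3/16, -1/40, 5/9, 8/9, 79/2, 5*sqrt(11), 3*pi})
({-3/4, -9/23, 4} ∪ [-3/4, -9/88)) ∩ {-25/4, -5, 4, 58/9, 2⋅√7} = {4}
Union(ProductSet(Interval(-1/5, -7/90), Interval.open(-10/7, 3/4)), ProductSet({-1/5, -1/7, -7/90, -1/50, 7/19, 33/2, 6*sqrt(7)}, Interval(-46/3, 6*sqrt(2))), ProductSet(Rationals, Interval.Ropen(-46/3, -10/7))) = Union(ProductSet({-1/5, -1/7, -7/90, -1/50, 7/19, 33/2, 6*sqrt(7)}, Interval(-46/3, 6*sqrt(2))), ProductSet(Interval(-1/5, -7/90), Interval.open(-10/7, 3/4)), ProductSet(Rationals, Interval.Ropen(-46/3, -10/7)))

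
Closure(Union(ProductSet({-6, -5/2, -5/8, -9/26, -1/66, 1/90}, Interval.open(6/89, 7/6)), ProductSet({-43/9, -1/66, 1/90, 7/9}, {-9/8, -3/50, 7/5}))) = Union(ProductSet({-43/9, -1/66, 1/90, 7/9}, {-9/8, -3/50, 7/5}), ProductSet({-6, -5/2, -5/8, -9/26, -1/66, 1/90}, Interval(6/89, 7/6)))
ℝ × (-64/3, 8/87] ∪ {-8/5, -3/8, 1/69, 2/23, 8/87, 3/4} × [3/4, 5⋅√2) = (ℝ × (-64/3, 8/87]) ∪ ({-8/5, -3/8, 1/69, 2/23, 8/87, 3/4} × [3/4, 5⋅√2))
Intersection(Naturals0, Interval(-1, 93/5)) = Range(0, 19, 1)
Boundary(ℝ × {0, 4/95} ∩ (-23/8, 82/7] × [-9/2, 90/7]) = [-23/8, 82/7] × {0, 4/95}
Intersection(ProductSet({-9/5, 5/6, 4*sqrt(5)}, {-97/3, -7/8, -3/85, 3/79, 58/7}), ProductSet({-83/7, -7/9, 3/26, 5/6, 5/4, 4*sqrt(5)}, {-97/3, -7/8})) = ProductSet({5/6, 4*sqrt(5)}, {-97/3, -7/8})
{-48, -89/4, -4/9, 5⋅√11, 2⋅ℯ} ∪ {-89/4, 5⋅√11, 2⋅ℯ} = {-48, -89/4, -4/9, 5⋅√11, 2⋅ℯ}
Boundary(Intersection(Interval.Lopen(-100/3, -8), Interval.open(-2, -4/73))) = EmptySet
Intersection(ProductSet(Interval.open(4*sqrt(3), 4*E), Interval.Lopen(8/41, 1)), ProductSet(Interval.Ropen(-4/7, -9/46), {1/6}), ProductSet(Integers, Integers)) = EmptySet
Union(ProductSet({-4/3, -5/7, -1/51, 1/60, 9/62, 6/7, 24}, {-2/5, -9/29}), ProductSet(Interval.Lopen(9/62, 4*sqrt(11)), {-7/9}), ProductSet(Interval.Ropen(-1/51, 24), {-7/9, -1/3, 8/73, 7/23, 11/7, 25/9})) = Union(ProductSet({-4/3, -5/7, -1/51, 1/60, 9/62, 6/7, 24}, {-2/5, -9/29}), ProductSet(Interval.Ropen(-1/51, 24), {-7/9, -1/3, 8/73, 7/23, 11/7, 25/9}))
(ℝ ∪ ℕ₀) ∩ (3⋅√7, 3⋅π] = (3⋅√7, 3⋅π]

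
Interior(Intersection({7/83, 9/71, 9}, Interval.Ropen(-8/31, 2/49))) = EmptySet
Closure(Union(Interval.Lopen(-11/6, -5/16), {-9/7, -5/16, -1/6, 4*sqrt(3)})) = Union({-1/6, 4*sqrt(3)}, Interval(-11/6, -5/16))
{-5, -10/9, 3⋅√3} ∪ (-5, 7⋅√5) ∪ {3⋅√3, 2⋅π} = [-5, 7⋅√5)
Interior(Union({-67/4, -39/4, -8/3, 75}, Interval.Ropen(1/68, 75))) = Interval.open(1/68, 75)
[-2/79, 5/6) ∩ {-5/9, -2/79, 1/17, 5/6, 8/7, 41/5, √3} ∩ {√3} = ∅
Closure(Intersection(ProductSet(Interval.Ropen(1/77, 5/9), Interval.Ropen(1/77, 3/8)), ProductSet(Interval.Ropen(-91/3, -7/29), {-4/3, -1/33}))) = EmptySet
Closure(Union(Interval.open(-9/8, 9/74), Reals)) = Interval(-oo, oo)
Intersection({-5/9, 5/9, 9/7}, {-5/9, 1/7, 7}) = {-5/9}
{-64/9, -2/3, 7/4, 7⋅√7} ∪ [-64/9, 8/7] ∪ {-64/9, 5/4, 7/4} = [-64/9, 8/7] ∪ {5/4, 7/4, 7⋅√7}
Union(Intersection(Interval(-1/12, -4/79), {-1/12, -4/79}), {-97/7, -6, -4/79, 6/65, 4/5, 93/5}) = {-97/7, -6, -1/12, -4/79, 6/65, 4/5, 93/5}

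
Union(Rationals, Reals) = Reals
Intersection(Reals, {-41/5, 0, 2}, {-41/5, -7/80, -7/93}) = {-41/5}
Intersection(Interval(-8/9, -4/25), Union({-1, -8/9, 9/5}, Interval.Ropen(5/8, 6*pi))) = {-8/9}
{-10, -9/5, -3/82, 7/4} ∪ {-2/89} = {-10, -9/5, -3/82, -2/89, 7/4}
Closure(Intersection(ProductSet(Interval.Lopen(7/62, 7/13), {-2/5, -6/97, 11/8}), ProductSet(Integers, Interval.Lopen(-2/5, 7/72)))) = EmptySet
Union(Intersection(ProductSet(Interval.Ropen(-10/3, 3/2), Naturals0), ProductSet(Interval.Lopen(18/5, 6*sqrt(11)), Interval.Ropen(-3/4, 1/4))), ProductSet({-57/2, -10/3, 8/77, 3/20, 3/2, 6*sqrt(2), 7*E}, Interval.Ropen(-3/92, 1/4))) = ProductSet({-57/2, -10/3, 8/77, 3/20, 3/2, 6*sqrt(2), 7*E}, Interval.Ropen(-3/92, 1/4))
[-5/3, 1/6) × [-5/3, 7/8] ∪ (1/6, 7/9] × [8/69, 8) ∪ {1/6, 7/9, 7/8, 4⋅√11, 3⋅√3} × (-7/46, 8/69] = ([-5/3, 1/6) × [-5/3, 7/8]) ∪ ((1/6, 7/9] × [8/69, 8)) ∪ ({1/6, 7/9, 7/8, 4⋅√11, 3⋅√3} × (-7/46, 8/69])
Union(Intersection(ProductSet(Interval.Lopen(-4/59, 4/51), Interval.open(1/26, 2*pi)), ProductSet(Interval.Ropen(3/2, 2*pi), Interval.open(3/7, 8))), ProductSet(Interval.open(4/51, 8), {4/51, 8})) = ProductSet(Interval.open(4/51, 8), {4/51, 8})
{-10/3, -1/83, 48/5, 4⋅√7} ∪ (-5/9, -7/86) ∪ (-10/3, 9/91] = [-10/3, 9/91] ∪ {48/5, 4⋅√7}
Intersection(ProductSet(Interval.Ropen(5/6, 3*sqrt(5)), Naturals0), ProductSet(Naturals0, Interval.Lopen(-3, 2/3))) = ProductSet(Range(1, 7, 1), Range(0, 1, 1))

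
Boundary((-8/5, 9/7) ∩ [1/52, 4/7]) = {1/52, 4/7}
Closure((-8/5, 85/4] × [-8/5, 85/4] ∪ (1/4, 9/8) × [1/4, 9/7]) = [-8/5, 85/4] × [-8/5, 85/4]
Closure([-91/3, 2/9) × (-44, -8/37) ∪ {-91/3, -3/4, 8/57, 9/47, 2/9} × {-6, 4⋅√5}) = ([-91/3, 2/9] × {-44, -8/37}) ∪ ([-91/3, 2/9) × (-44, -8/37)) ∪ ({-91/3, -3/4, 8/57, 9/47, 2/9} × {-6, 4⋅√5}) ∪ ({-91/3, 2/9} × ([-44, -8/37] ∪ {4⋅√5}))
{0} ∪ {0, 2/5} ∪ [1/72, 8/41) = {0, 2/5} ∪ [1/72, 8/41)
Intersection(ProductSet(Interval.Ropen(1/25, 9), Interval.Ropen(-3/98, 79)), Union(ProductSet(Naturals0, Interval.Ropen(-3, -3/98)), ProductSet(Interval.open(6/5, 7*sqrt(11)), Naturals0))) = ProductSet(Interval.open(6/5, 9), Range(0, 79, 1))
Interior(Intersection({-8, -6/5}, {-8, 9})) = EmptySet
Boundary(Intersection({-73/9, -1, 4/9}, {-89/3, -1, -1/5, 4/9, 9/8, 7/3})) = {-1, 4/9}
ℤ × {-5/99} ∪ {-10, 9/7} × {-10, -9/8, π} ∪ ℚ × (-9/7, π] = (ℚ × (-9/7, π]) ∪ ({-10, 9/7} × {-10, -9/8, π})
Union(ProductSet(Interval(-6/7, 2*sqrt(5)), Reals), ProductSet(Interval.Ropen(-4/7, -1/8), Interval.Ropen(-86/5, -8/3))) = ProductSet(Interval(-6/7, 2*sqrt(5)), Reals)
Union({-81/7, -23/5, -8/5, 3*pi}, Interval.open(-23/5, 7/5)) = Union({-81/7, 3*pi}, Interval.Ropen(-23/5, 7/5))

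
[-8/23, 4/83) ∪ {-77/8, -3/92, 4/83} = {-77/8} ∪ [-8/23, 4/83]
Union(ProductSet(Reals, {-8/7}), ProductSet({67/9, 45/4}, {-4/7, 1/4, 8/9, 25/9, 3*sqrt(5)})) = Union(ProductSet({67/9, 45/4}, {-4/7, 1/4, 8/9, 25/9, 3*sqrt(5)}), ProductSet(Reals, {-8/7}))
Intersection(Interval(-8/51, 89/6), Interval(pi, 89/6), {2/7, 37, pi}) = {pi}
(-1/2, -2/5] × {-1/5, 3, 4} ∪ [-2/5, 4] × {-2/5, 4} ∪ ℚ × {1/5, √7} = (ℚ × {1/5, √7}) ∪ ([-2/5, 4] × {-2/5, 4}) ∪ ((-1/2, -2/5] × {-1/5, 3, 4})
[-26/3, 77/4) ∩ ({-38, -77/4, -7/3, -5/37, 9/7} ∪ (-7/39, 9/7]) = {-7/3} ∪ (-7/39, 9/7]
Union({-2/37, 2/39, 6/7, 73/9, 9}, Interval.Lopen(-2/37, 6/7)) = Union({73/9, 9}, Interval(-2/37, 6/7))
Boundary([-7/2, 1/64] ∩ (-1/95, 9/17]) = {-1/95, 1/64}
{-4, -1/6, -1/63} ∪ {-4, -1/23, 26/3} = {-4, -1/6, -1/23, -1/63, 26/3}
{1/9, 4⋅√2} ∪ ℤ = ℤ ∪ {1/9, 4⋅√2}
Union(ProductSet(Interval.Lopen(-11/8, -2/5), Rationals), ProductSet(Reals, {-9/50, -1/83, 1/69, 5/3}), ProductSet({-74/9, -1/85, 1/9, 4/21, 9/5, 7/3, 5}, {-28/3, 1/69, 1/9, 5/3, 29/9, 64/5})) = Union(ProductSet({-74/9, -1/85, 1/9, 4/21, 9/5, 7/3, 5}, {-28/3, 1/69, 1/9, 5/3, 29/9, 64/5}), ProductSet(Interval.Lopen(-11/8, -2/5), Rationals), ProductSet(Reals, {-9/50, -1/83, 1/69, 5/3}))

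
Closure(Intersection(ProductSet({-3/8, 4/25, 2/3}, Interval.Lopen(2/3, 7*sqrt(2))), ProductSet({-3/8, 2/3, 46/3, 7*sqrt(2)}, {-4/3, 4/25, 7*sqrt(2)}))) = ProductSet({-3/8, 2/3}, {7*sqrt(2)})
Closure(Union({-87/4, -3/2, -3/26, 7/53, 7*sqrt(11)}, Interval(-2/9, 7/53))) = Union({-87/4, -3/2, 7*sqrt(11)}, Interval(-2/9, 7/53))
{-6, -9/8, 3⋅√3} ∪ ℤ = ℤ ∪ {-9/8, 3⋅√3}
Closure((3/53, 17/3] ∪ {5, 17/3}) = [3/53, 17/3]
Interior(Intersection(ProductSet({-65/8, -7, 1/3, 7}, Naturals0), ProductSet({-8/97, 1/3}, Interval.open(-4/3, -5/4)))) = EmptySet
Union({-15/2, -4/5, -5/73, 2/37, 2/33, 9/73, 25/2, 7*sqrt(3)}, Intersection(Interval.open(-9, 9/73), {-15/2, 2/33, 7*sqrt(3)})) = {-15/2, -4/5, -5/73, 2/37, 2/33, 9/73, 25/2, 7*sqrt(3)}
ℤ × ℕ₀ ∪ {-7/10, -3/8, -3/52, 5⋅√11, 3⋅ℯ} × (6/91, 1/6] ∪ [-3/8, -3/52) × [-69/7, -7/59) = (ℤ × ℕ₀) ∪ ([-3/8, -3/52) × [-69/7, -7/59)) ∪ ({-7/10, -3/8, -3/52, 5⋅√11, 3⋅ℯ} × (6/91, 1/6])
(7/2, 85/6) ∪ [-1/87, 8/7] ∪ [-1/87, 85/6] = [-1/87, 85/6]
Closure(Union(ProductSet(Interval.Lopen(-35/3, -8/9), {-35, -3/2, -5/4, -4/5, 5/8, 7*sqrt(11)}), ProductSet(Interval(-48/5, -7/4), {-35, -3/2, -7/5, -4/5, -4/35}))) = Union(ProductSet(Interval(-35/3, -8/9), {-35, -3/2, -5/4, -4/5, 5/8, 7*sqrt(11)}), ProductSet(Interval(-48/5, -7/4), {-35, -3/2, -7/5, -4/5, -4/35}))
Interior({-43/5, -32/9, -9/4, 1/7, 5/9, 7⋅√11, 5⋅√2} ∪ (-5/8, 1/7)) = (-5/8, 1/7)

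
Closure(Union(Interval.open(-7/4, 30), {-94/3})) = Union({-94/3}, Interval(-7/4, 30))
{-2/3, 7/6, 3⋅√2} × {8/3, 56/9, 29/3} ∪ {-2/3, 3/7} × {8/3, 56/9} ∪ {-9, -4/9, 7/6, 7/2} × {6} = ({-2/3, 3/7} × {8/3, 56/9}) ∪ ({-9, -4/9, 7/6, 7/2} × {6}) ∪ ({-2/3, 7/6, 3⋅√2} × {8/3, 56/9, 29/3})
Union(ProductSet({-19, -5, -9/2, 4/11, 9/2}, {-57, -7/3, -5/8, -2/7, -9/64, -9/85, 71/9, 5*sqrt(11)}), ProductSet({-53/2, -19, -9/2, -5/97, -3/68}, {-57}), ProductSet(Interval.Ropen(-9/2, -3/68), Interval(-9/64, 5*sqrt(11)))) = Union(ProductSet({-53/2, -19, -9/2, -5/97, -3/68}, {-57}), ProductSet({-19, -5, -9/2, 4/11, 9/2}, {-57, -7/3, -5/8, -2/7, -9/64, -9/85, 71/9, 5*sqrt(11)}), ProductSet(Interval.Ropen(-9/2, -3/68), Interval(-9/64, 5*sqrt(11))))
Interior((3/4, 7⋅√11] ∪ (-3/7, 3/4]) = (-3/7, 7⋅√11)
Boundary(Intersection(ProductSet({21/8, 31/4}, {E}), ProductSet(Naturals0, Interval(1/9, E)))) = EmptySet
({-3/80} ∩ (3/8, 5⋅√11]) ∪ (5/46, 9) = (5/46, 9)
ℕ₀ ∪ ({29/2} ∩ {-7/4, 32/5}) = ℕ₀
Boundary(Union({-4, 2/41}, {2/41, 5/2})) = {-4, 2/41, 5/2}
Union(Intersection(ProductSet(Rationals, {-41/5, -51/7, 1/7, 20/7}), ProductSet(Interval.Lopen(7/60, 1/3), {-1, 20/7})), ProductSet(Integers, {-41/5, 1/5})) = Union(ProductSet(Integers, {-41/5, 1/5}), ProductSet(Intersection(Interval.Lopen(7/60, 1/3), Rationals), {20/7}))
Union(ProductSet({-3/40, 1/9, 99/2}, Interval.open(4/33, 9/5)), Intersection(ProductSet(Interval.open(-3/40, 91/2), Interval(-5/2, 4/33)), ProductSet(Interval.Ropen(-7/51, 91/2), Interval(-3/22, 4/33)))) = Union(ProductSet({-3/40, 1/9, 99/2}, Interval.open(4/33, 9/5)), ProductSet(Interval.open(-3/40, 91/2), Interval(-3/22, 4/33)))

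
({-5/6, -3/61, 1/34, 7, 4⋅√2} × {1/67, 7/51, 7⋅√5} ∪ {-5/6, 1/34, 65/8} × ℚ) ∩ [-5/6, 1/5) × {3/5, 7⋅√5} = ({-5/6, 1/34} × {3/5}) ∪ ({-5/6, -3/61, 1/34} × {7⋅√5})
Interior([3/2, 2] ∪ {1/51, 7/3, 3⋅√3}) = (3/2, 2)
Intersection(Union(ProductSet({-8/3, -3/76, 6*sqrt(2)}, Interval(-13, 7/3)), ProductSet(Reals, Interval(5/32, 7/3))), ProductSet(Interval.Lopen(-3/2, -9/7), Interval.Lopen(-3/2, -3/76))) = EmptySet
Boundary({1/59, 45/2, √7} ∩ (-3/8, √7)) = {1/59}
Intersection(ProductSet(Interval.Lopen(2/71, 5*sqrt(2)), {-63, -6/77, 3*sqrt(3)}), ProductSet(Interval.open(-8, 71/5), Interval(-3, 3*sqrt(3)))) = ProductSet(Interval.Lopen(2/71, 5*sqrt(2)), {-6/77, 3*sqrt(3)})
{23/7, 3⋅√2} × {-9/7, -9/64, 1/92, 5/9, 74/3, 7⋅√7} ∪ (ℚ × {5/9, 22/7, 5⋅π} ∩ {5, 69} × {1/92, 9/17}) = {23/7, 3⋅√2} × {-9/7, -9/64, 1/92, 5/9, 74/3, 7⋅√7}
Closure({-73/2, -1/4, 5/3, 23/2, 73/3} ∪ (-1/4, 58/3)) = {-73/2, 73/3} ∪ [-1/4, 58/3]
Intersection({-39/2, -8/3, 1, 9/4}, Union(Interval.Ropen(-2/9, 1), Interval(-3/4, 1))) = {1}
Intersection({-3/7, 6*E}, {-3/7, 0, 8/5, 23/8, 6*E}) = {-3/7, 6*E}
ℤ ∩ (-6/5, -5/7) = {-1}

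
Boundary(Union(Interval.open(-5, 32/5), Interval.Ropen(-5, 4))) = {-5, 32/5}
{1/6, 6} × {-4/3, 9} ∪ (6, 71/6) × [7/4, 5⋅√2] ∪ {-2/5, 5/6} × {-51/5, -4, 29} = ({1/6, 6} × {-4/3, 9}) ∪ ({-2/5, 5/6} × {-51/5, -4, 29}) ∪ ((6, 71/6) × [7/4, 5⋅√2])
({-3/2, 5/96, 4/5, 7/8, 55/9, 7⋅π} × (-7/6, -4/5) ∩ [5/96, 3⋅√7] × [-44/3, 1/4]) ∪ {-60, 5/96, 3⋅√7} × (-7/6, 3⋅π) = ({5/96, 4/5, 7/8, 55/9} × (-7/6, -4/5)) ∪ ({-60, 5/96, 3⋅√7} × (-7/6, 3⋅π))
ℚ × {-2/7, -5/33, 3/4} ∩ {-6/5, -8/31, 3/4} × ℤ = ∅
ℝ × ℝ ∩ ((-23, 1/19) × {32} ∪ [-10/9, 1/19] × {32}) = (-23, 1/19] × {32}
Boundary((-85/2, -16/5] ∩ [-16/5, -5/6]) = {-16/5}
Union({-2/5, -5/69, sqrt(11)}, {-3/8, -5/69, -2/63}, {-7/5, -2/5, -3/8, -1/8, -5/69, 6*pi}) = {-7/5, -2/5, -3/8, -1/8, -5/69, -2/63, sqrt(11), 6*pi}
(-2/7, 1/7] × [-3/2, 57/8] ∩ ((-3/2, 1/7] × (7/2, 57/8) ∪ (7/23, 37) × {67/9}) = (-2/7, 1/7] × (7/2, 57/8)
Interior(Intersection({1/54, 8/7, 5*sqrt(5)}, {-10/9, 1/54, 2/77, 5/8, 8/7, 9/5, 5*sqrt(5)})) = EmptySet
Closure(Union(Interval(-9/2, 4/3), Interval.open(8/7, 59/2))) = Interval(-9/2, 59/2)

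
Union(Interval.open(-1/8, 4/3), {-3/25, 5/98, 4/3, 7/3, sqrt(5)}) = Union({7/3, sqrt(5)}, Interval.Lopen(-1/8, 4/3))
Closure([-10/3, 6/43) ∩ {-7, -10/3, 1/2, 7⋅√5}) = {-10/3}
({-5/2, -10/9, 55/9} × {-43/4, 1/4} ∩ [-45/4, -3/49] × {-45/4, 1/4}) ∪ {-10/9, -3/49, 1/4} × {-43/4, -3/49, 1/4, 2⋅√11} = ({-5/2, -10/9} × {1/4}) ∪ ({-10/9, -3/49, 1/4} × {-43/4, -3/49, 1/4, 2⋅√11})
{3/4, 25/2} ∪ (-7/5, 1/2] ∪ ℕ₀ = (-7/5, 1/2] ∪ ℕ₀ ∪ {3/4, 25/2}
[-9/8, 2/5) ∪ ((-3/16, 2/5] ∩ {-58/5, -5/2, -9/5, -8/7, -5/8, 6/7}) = [-9/8, 2/5)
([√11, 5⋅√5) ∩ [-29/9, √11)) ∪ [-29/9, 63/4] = [-29/9, 63/4]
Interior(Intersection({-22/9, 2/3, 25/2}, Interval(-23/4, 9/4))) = EmptySet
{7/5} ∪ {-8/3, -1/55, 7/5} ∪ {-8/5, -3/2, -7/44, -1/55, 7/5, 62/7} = {-8/3, -8/5, -3/2, -7/44, -1/55, 7/5, 62/7}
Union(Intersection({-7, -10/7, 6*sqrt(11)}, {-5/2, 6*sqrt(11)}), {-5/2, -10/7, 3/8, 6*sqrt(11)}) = {-5/2, -10/7, 3/8, 6*sqrt(11)}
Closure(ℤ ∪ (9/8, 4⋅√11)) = ℤ ∪ [9/8, 4⋅√11]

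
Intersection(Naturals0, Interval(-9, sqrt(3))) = Range(0, 2, 1)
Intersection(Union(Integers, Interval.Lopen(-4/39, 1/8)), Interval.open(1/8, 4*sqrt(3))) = Range(1, 7, 1)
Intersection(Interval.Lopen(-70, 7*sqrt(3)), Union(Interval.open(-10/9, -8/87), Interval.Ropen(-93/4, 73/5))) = Interval(-93/4, 7*sqrt(3))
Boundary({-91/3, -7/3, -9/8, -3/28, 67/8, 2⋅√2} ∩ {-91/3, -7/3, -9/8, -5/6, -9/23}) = {-91/3, -7/3, -9/8}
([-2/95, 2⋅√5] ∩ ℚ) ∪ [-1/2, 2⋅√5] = [-1/2, 2⋅√5] ∪ (ℚ ∩ [-2/95, 2⋅√5])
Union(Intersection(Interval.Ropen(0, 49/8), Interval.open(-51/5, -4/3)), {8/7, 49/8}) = {8/7, 49/8}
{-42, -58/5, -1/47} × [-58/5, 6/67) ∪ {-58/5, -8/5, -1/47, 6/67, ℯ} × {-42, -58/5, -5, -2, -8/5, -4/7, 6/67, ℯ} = ({-42, -58/5, -1/47} × [-58/5, 6/67)) ∪ ({-58/5, -8/5, -1/47, 6/67, ℯ} × {-42, -58/5, -5, -2, -8/5, -4/7, 6/67, ℯ})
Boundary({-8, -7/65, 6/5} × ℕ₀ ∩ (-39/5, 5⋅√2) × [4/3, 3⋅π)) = {-7/65, 6/5} × {2, 3, …, 9}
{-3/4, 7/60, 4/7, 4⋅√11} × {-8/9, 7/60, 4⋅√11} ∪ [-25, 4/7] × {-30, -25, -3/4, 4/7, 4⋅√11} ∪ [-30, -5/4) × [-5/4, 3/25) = ([-30, -5/4) × [-5/4, 3/25)) ∪ ([-25, 4/7] × {-30, -25, -3/4, 4/7, 4⋅√11}) ∪ ({-3/4, 7/60, 4/7, 4⋅√11} × {-8/9, 7/60, 4⋅√11})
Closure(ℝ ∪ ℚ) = ℝ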